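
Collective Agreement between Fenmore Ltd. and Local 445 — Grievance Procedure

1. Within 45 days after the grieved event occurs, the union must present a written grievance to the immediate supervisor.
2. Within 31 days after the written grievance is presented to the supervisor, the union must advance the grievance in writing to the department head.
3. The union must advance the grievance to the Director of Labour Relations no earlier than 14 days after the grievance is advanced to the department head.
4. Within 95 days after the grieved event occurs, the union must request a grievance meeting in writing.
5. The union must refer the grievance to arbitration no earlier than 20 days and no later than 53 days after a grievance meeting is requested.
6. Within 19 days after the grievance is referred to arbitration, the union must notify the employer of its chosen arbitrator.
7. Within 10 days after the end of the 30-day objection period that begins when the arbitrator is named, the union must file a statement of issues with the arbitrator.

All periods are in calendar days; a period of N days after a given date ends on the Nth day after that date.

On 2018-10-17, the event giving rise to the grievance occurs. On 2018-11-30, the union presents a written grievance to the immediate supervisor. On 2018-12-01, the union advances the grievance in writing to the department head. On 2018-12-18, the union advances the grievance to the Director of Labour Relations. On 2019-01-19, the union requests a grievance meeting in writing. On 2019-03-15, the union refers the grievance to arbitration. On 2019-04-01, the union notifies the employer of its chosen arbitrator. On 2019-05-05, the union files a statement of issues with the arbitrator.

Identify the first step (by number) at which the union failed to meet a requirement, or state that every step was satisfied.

Step 1 — counting 45 days from 2018-10-17 (when the grieved event occurs) gives a deadline of 2018-12-01; 2018-11-30 is within that limit.
Step 2 — counting 31 days from 2018-11-30 (when the written grievance is presented to the supervisor) gives a deadline of 2018-12-31; done 2018-12-01 — timely.
Step 3 — must wait 14 days from 2018-12-01 (when the grievance is advanced to the department head), so not before 2018-12-15; 2018-12-18 is on or after that date.
Step 4 — counting 95 days from 2018-10-17 (when the grieved event occurs) gives a deadline of 2019-01-20; 2019-01-19 is within that limit.
Step 5 — 20 and 53 days from 2019-01-19 (when a grievance meeting is requested) are 2019-02-08 and 2019-03-13 respectively; 2019-03-15 is 2 days past the end of the window.
The analysis stops there.

Step 5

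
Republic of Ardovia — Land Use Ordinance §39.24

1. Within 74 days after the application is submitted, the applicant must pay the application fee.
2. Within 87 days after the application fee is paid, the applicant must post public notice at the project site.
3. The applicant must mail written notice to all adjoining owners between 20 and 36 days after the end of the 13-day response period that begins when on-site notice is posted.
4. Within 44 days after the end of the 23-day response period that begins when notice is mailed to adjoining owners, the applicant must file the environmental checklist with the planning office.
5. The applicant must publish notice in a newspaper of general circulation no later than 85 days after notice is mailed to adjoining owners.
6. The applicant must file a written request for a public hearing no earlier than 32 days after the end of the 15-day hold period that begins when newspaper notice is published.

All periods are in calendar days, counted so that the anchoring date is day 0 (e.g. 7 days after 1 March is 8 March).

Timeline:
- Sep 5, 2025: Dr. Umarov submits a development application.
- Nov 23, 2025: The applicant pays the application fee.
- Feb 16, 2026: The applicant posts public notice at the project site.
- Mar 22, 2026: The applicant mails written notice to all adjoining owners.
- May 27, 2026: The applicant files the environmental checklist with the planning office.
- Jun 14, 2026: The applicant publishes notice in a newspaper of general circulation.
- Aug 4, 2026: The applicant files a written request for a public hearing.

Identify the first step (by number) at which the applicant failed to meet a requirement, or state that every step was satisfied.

Step 1: 74 days after Sep 5, 2025 (when the application is submitted) is Nov 18, 2025; not done until Nov 23, 2025, 5 days after the deadline.
That is the first point of non-compliance.

Step 1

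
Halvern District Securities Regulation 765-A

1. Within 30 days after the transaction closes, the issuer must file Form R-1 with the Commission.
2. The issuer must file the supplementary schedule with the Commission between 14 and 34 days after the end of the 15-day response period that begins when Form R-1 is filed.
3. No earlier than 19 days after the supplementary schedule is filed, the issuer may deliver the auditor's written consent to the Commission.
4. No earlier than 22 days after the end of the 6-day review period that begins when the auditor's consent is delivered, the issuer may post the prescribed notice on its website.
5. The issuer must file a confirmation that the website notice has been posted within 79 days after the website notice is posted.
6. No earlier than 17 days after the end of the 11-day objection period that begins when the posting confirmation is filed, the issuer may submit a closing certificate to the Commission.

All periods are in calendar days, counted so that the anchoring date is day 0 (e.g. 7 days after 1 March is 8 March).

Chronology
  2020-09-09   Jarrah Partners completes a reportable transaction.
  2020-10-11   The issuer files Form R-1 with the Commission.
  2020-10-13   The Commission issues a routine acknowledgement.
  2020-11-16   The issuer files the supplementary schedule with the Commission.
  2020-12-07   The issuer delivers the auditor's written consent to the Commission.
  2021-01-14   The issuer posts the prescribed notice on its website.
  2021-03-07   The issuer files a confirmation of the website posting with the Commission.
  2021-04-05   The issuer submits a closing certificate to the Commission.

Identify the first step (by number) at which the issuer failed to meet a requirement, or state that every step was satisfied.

Step 1 — counting 30 days from 2020-09-09 (when the transaction closes) gives a deadline of 2020-10-09; 2020-10-11 misses that deadline by 2 days.

Step 1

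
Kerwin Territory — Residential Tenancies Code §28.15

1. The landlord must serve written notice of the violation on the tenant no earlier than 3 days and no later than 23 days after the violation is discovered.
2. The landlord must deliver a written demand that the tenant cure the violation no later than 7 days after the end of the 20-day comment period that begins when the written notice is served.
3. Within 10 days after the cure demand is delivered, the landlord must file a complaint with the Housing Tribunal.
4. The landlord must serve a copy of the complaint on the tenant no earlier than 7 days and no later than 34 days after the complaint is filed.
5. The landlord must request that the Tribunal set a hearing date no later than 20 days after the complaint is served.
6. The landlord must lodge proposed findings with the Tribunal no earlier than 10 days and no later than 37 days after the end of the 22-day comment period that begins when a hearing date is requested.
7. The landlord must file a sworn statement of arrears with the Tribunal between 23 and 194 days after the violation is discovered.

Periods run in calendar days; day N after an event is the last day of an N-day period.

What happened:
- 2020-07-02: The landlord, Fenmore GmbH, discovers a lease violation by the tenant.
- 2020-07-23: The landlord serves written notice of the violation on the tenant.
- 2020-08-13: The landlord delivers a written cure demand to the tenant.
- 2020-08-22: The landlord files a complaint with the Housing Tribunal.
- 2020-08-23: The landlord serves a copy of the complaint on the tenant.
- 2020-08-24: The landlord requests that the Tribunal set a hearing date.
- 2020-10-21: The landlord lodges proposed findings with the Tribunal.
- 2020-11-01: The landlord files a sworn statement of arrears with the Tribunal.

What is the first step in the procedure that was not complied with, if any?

Step 4

(1) the permitted window runs from 2020-07-02 + 3 = 2020-07-05 to 2020-07-02 + 23 = 2020-07-25; done 2020-07-23 — within the window.
(2) due by 2020-08-12 + 7 days = 2020-08-19; completed 2020-08-13, before the deadline.
(3) due by 2020-08-13 + 10 days = 2020-08-23; done 2020-08-22 — timely.
(4) the permitted window runs from 2020-08-22 + 7 = 2020-08-29 to 2020-08-22 + 34 = 2020-09-25; done 2020-08-23 — 6 days before the window opened.
The analysis stops there.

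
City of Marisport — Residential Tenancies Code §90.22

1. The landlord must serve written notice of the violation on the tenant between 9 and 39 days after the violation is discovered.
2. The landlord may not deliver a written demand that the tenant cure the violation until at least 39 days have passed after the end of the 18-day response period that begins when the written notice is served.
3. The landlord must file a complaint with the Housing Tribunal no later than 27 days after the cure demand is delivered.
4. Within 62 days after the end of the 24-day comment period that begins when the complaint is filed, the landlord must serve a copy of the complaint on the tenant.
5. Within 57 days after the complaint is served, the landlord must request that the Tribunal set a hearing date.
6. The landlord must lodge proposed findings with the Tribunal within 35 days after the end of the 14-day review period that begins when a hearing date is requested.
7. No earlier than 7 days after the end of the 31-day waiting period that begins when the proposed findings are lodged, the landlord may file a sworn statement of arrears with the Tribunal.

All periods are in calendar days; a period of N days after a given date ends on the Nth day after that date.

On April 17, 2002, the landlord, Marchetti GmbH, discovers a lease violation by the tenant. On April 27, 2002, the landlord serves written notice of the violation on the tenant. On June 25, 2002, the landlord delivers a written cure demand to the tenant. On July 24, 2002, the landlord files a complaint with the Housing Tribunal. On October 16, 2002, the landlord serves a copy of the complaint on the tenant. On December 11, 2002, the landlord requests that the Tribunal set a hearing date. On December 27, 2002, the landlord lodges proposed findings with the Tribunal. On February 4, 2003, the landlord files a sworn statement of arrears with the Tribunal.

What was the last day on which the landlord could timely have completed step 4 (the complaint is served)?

October 18, 2002

The complaint is filed on July 24, 2002; the 24-day comment period therefore ends August 17, 2002, and step 4 runs from that date. 62 days after August 17, 2002 is October 18, 2002.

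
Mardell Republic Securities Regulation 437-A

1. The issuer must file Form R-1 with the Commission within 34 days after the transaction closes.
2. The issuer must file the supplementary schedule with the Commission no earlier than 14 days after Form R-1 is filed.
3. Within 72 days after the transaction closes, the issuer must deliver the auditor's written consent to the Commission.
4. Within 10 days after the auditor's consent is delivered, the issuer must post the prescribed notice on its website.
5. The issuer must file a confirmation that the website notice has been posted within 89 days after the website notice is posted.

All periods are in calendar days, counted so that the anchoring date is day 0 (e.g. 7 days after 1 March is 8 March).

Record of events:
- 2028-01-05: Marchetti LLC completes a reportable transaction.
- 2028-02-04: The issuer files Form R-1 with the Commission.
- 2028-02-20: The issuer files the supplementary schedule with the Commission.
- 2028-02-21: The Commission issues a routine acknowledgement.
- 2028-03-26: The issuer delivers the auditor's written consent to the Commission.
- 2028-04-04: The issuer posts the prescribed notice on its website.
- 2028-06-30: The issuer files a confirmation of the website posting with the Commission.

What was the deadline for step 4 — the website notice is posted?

Step 4 runs from 2028-03-26, when the auditor's consent is delivered. 10 days after 2028-03-26 is 2028-04-05.

2028-04-05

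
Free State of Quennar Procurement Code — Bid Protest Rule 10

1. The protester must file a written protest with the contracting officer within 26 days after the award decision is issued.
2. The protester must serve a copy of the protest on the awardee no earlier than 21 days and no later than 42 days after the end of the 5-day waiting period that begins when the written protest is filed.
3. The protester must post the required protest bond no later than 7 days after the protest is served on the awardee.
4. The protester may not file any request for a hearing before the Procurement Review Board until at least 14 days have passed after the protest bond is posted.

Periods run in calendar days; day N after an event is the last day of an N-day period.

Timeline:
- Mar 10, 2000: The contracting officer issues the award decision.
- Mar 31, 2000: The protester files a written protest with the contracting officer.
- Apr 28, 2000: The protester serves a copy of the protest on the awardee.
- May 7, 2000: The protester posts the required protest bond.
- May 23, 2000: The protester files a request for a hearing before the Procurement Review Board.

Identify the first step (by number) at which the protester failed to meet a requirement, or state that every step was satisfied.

(1) due by Mar 10, 2000 + 26 days = Apr 5, 2000; Mar 31, 2000 is within that limit.
(2) the permitted window runs from Apr 5, 2000 + 21 = Apr 26, 2000 to Apr 5, 2000 + 42 = May 17, 2000; Apr 28, 2000 falls inside that range.
(3) due by Apr 28, 2000 + 7 days = May 5, 2000; May 7, 2000 misses that deadline by 2 days.
The procedure was therefore not followed at step 3.

Step 3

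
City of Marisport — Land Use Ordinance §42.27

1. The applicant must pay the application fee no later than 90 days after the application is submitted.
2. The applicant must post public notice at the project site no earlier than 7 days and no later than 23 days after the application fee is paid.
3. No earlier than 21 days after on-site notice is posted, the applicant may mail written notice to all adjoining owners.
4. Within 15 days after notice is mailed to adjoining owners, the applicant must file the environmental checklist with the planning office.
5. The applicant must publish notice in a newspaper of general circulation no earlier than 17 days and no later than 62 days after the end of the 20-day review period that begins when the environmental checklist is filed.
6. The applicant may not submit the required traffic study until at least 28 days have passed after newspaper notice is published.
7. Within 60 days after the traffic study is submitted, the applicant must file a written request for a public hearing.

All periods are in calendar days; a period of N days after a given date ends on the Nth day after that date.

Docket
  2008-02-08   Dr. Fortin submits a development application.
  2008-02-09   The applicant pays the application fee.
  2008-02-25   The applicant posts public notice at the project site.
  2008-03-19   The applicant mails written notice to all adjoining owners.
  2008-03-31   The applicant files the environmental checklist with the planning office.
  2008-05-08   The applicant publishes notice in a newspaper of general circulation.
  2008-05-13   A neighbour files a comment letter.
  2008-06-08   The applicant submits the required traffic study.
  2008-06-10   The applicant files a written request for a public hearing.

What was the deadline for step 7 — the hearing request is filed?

2008-08-07

Step 7 runs from 2008-06-08, when the traffic study is submitted. 60 days after 2008-06-08 is 2008-08-07.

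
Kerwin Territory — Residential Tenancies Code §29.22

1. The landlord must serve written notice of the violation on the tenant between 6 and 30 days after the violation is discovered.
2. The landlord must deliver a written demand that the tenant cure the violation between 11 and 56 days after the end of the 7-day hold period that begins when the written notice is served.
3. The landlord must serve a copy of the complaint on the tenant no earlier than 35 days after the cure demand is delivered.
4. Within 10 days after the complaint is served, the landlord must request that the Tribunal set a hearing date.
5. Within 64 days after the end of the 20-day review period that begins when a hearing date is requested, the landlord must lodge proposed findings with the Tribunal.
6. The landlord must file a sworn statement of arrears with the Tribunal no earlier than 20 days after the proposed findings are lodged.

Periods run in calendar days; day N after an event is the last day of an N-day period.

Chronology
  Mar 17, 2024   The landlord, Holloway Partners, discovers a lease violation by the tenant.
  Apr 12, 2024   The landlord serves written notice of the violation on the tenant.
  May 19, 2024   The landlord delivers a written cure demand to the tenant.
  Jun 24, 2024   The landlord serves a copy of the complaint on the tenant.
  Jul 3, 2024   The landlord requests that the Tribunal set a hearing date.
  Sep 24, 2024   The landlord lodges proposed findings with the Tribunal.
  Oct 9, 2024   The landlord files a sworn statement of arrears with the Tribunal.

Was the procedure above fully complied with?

No

(1) the permitted window runs from Mar 17, 2024 + 6 = Mar 23, 2024 to Mar 17, 2024 + 30 = Apr 16, 2024; done Apr 12, 2024, which is between those dates.
(2) the permitted window runs from Apr 19, 2024 + 11 = Apr 30, 2024 to Apr 19, 2024 + 56 = Jun 14, 2024; done May 19, 2024 — within the window.
(3) permitted from May 19, 2024 + 35 days = Jun 23, 2024 onward; Jun 24, 2024 is on or after that date.
(4) due by Jun 24, 2024 + 10 days = Jul 4, 2024; Jul 3, 2024 is within that limit.
(5) due by Jul 23, 2024 + 64 days = Sep 25, 2024; Sep 24, 2024 is within that limit.
(6) permitted from Sep 24, 2024 + 20 days = Oct 14, 2024 onward; acted on Oct 9, 2024, 5 days prematurely.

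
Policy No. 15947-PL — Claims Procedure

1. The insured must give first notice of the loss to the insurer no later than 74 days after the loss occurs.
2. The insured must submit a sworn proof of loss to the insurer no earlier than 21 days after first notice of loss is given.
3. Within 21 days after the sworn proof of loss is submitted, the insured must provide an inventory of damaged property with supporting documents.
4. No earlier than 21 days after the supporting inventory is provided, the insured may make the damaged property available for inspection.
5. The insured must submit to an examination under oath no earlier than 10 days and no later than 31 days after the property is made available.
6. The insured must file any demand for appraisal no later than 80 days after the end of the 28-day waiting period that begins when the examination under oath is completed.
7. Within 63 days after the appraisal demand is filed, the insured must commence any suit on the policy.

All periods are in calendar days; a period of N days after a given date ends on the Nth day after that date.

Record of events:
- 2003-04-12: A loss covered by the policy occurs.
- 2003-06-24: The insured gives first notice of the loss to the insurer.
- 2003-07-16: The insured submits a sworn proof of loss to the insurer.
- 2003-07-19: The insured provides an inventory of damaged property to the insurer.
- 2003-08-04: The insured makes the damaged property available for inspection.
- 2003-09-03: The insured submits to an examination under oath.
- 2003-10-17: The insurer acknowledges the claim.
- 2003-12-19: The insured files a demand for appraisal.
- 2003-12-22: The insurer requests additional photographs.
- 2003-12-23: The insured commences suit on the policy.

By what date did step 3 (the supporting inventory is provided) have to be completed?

2003-08-06

Step 3 runs from 2003-07-16, when the sworn proof of loss is submitted. 21 days after 2003-07-16 is 2003-08-06.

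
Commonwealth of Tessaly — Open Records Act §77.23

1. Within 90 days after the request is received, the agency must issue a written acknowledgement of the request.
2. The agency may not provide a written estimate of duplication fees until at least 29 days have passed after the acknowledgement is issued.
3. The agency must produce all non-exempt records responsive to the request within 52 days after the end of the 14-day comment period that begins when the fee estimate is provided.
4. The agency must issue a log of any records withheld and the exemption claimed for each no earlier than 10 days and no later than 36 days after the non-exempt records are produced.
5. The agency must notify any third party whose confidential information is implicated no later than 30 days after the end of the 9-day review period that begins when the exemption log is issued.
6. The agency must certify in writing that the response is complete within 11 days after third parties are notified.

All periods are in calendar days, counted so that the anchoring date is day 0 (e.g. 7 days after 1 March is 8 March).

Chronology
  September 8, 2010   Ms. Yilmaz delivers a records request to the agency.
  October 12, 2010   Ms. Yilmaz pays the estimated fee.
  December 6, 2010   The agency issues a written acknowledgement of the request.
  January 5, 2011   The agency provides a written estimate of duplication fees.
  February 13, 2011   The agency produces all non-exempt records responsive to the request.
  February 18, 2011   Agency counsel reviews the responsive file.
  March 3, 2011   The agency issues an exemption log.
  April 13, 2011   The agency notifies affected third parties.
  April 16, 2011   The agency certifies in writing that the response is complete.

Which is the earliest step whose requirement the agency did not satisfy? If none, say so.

Step 5

Step 1 — counting 90 days from September 8, 2010 (when the request is received) gives a deadline of December 7, 2010; completed December 6, 2010, before the deadline.
Step 2 — must wait 29 days from December 6, 2010 (when the acknowledgement is issued), so not before January 4, 2011; done January 5, 2011 — permitted.
Step 3 — counting 52 days from January 19, 2011 (end of the 14-day comment period, which began when the fee estimate is provided on January 5, 2011) gives a deadline of March 12, 2011; completed February 13, 2011, before the deadline.
Step 4 — 10 and 36 days from February 13, 2011 (when the non-exempt records are produced) are February 23, 2011 and March 21, 2011 respectively; done March 3, 2011 — within the window.
Step 5 — counting 30 days from March 12, 2011 (end of the 9-day review period, which began when the exemption log is issued on March 3, 2011) gives a deadline of April 11, 2011; April 13, 2011 misses that deadline by 2 days.
Later steps need not be reached.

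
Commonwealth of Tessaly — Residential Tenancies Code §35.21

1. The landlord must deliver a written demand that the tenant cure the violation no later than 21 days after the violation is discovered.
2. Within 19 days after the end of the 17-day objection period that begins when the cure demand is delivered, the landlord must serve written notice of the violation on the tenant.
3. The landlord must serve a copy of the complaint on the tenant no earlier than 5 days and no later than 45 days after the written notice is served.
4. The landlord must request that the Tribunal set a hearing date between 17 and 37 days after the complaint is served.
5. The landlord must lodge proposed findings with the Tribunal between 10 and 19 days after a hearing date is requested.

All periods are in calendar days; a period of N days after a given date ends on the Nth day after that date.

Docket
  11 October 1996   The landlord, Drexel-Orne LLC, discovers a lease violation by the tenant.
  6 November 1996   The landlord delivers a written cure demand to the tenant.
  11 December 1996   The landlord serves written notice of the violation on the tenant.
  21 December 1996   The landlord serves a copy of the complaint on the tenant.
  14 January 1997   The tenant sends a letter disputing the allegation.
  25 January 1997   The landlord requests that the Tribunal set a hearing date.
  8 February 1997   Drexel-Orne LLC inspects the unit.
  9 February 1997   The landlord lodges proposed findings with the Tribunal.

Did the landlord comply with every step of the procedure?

No

(1) due by 11 October 1996 + 21 days = 1 November 1996; done 6 November 1996 — 5 days late.
No need to go further; step 1 was not satisfied.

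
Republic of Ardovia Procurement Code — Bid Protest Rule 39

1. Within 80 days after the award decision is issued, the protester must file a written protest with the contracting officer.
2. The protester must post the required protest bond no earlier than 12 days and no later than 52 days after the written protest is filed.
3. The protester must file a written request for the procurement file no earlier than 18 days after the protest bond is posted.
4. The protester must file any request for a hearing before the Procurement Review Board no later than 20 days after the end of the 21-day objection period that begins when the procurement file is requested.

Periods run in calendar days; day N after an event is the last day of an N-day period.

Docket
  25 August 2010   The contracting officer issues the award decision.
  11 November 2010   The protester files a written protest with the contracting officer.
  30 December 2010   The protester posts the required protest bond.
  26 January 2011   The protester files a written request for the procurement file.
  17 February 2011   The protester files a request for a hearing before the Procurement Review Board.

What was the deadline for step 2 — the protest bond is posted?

2 January 2011

Step 2 runs from 11 November 2010, when the written protest is filed. The window is 12–52 days after 11 November 2010; it closes on 2 January 2011.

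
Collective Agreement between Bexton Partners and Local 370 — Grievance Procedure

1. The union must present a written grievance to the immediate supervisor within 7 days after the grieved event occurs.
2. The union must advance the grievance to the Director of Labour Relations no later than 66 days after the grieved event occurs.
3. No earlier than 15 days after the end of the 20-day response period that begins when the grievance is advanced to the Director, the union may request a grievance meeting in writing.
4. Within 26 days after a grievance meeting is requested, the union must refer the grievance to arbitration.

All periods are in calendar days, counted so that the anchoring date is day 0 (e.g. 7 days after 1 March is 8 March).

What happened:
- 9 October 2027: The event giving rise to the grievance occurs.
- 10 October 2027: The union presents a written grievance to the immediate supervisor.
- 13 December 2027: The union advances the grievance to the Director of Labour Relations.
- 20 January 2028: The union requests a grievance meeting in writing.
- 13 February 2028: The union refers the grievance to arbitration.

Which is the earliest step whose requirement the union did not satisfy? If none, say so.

None — every step was satisfied

Step 1 — counting 7 days from 9 October 2027 (when the grieved event occurs) gives a deadline of 16 October 2027; completed 10 October 2027, before the deadline.
Step 2 — counting 66 days from 9 October 2027 (when the grieved event occurs) gives a deadline of 14 December 2027; done 13 December 2027 — timely.
Step 3 — must wait 15 days from 2 January 2028 (end of the 20-day response period, which began when the grievance is advanced to the Director on 13 December 2027), so not before 17 January 2028; 20 January 2028 is on or after that date.
Step 4 — counting 26 days from 20 January 2028 (when a grievance meeting is requested) gives a deadline of 15 February 2028; completed 13 February 2028, before the deadline.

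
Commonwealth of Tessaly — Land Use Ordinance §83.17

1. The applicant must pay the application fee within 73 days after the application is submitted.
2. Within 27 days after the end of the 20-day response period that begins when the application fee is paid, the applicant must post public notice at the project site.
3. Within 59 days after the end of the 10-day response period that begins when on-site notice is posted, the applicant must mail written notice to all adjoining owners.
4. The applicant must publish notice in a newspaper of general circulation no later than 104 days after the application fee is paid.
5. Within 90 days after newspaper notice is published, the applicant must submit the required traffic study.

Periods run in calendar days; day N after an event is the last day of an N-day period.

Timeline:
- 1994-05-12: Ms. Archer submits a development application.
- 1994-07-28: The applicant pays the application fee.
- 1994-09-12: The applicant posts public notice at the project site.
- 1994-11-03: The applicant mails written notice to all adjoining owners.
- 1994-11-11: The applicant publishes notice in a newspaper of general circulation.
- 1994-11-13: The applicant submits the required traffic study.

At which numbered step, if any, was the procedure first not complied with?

(1) due by 1994-05-12 + 73 days = 1994-07-24; 1994-07-28 misses that deadline by 4 days.
The procedure was therefore not followed at step 1.

Step 1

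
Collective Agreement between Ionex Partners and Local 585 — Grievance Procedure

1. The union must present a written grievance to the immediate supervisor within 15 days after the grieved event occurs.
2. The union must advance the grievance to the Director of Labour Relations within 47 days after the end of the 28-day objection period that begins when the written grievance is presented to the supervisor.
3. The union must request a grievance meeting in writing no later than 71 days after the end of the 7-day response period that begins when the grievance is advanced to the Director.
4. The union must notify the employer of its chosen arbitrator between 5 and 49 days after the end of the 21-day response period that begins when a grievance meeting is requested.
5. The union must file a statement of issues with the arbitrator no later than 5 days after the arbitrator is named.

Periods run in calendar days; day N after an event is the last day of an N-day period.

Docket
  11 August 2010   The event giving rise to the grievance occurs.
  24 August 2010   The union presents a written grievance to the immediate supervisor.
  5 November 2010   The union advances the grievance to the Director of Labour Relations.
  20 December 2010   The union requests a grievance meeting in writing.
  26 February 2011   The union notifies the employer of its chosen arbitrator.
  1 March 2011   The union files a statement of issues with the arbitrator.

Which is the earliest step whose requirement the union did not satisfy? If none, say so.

Step 1 — counting 15 days from 11 August 2010 (when the grieved event occurs) gives a deadline of 26 August 2010; done 24 August 2010 — timely.
Step 2 — counting 47 days from 21 September 2010 (end of the 28-day objection period, which began when the written grievance is presented to the supervisor on 24 August 2010) gives a deadline of 7 November 2010; done 5 November 2010 — timely.
Step 3 — counting 71 days from 12 November 2010 (end of the 7-day response period, which began when the grievance is advanced to the Director on 5 November 2010) gives a deadline of 22 January 2011; done 20 December 2010 — timely.
Step 4 — 5 and 49 days from 10 January 2011 (end of the 21-day response period, which began when a grievance meeting is requested on 20 December 2010) are 15 January 2011 and 28 February 2011 respectively; done 26 February 2011, which is between those dates.
Step 5 — counting 5 days from 26 February 2011 (when the arbitrator is named) gives a deadline of 3 March 2011; 1 March 2011 is within that limit.

None — every step was satisfied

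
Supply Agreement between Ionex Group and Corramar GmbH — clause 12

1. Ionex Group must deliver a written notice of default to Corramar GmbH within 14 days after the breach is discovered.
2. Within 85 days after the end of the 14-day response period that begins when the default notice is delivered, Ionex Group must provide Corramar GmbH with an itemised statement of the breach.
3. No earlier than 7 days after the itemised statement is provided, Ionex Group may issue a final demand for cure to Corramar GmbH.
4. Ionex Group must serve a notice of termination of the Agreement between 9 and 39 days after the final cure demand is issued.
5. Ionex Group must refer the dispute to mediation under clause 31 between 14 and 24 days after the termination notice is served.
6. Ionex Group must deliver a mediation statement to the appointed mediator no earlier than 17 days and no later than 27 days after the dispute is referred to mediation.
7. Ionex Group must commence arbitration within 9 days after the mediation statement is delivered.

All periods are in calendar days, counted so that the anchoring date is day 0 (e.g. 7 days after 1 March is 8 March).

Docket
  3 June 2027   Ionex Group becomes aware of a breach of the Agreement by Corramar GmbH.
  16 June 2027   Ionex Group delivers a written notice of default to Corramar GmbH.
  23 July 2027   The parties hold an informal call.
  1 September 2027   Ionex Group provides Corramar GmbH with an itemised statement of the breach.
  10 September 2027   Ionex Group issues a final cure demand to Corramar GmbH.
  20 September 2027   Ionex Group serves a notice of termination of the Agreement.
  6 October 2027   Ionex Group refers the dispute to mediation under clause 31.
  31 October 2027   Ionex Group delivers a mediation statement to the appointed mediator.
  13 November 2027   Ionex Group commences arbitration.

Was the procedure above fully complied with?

No

Step 1 — counting 14 days from 3 June 2027 (when the breach is discovered) gives a deadline of 17 June 2027; done 16 June 2027 — timely.
Step 2 — counting 85 days from 30 June 2027 (end of the 14-day response period, which began when the default notice is delivered on 16 June 2027) gives a deadline of 23 September 2027; 1 September 2027 is within that limit.
Step 3 — must wait 7 days from 1 September 2027 (when the itemised statement is provided), so not before 8 September 2027; done 10 September 2027, after the minimum wait.
Step 4 — 9 and 39 days from 10 September 2027 (when the final cure demand is issued) are 19 September 2027 and 19 October 2027 respectively; done 20 September 2027 — within the window.
Step 5 — 14 and 24 days from 20 September 2027 (when the termination notice is served) are 4 October 2027 and 14 October 2027 respectively; done 6 October 2027, which is between those dates.
Step 6 — 17 and 27 days from 6 October 2027 (when the dispute is referred to mediation) are 23 October 2027 and 2 November 2027 respectively; 31 October 2027 falls inside that range.
Step 7 — counting 9 days from 31 October 2027 (when the mediation statement is delivered) gives a deadline of 9 November 2027; 13 November 2027 misses that deadline by 4 days.
The analysis stops there.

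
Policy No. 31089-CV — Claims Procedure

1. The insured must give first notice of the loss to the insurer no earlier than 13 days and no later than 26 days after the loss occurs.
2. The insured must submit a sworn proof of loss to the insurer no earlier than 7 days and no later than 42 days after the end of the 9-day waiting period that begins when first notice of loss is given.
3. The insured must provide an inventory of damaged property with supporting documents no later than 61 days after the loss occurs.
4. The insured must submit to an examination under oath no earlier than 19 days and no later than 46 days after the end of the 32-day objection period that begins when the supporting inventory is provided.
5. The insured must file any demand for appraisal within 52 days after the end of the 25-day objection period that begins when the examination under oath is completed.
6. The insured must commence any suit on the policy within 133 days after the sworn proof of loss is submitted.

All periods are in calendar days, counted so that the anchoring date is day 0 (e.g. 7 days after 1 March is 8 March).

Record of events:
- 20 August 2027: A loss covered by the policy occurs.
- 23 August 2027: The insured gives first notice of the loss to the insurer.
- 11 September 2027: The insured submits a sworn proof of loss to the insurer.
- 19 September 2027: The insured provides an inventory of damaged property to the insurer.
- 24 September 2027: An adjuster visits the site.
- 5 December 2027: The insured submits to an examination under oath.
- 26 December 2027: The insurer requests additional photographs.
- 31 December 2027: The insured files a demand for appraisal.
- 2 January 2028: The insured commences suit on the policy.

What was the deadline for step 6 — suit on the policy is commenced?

22 January 2028

Step 6 runs from 11 September 2027, when the sworn proof of loss is submitted. 133 days after 11 September 2027 is 22 January 2028.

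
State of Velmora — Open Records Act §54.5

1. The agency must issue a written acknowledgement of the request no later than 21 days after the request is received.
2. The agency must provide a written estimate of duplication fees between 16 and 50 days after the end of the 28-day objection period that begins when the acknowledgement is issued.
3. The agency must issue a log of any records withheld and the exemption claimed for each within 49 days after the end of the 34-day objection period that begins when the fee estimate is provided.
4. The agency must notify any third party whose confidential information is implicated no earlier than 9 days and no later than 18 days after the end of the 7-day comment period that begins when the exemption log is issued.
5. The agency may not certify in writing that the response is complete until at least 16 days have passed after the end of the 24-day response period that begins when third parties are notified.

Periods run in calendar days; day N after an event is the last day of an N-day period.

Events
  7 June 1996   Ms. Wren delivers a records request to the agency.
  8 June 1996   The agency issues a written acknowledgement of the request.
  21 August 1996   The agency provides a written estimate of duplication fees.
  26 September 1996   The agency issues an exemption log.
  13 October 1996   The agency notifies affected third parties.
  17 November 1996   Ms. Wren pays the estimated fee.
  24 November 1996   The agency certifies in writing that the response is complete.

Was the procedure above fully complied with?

(1) due by 7 June 1996 + 21 days = 28 June 1996; done 8 June 1996 — timely.
(2) the permitted window runs from 6 July 1996 + 16 = 22 July 1996 to 6 July 1996 + 50 = 25 August 1996; 21 August 1996 falls inside that range.
(3) due by 24 September 1996 + 49 days = 12 November 1996; done 26 September 1996 — timely.
(4) the permitted window runs from 3 October 1996 + 9 = 12 October 1996 to 3 October 1996 + 18 = 21 October 1996; done 13 October 1996 — within the window.
(5) permitted from 6 November 1996 + 16 days = 22 November 1996 onward; 24 November 1996 is on or after that date.

Yes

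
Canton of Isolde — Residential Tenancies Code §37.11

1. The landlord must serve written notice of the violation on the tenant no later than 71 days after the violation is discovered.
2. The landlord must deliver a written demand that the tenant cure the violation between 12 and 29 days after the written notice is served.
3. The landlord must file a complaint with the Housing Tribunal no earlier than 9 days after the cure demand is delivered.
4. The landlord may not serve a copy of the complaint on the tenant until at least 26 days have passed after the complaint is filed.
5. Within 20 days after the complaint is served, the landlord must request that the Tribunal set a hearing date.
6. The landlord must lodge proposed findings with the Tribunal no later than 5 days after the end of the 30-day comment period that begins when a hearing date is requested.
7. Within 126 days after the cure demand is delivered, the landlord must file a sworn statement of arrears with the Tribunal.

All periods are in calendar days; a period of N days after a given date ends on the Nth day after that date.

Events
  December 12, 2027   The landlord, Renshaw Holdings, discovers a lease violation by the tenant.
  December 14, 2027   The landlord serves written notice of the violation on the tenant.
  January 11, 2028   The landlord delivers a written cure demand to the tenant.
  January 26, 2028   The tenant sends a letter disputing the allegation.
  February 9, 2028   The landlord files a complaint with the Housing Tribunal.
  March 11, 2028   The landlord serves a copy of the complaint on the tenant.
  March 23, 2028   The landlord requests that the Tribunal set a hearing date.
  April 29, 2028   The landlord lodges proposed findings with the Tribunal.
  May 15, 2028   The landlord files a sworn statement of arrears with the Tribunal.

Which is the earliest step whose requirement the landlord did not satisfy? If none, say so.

Step 1: 71 days after December 12, 2027 (when the violation is discovered) is February 21, 2028; completed December 14, 2027, before the deadline.
Step 2: the window is 12–29 days after December 14, 2027 (when the written notice is served), so December 26, 2027 through January 12, 2028; done January 11, 2028 — within the window.
Step 3: the earliest permitted date is 9 days after January 11, 2028 (when the cure demand is delivered), i.e. January 20, 2028; February 9, 2028 is on or after that date.
Step 4: the earliest permitted date is 26 days after February 9, 2028 (when the complaint is filed), i.e. March 6, 2028; March 11, 2028 is on or after that date.
Step 5: 20 days after March 11, 2028 (when the complaint is served) is March 31, 2028; completed March 23, 2028, before the deadline.
Step 6: 5 days after April 22, 2028 (end of the 30-day comment period, which began when a hearing date is requested on March 23, 2028) is April 27, 2028; done April 29, 2028 — 2 days late.

Step 6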